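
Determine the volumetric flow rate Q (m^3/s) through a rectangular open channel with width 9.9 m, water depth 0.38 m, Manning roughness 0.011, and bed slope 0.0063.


For a rectangular channel, the cross-sectional area A = b * y = 9.9 * 0.38 = 3.76 m^2.
The wetted perimeter P = b + 2y = 9.9 + 2*0.38 = 10.66 m.
Hydraulic radius R = A/P = 3.76/10.66 = 0.3529 m.
Velocity V = (1/n)*R^(2/3)*S^(1/2) = (1/0.011)*0.3529^(2/3)*0.0063^(1/2) = 3.6035 m/s.
Discharge Q = A * V = 3.76 * 3.6035 = 13.556 m^3/s.

13.556


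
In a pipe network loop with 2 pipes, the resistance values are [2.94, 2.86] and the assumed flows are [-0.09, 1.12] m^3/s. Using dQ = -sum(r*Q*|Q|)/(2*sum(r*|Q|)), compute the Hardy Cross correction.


Numerator terms (r*Q*|Q|): 2.94*-0.09*|-0.09| = -0.0238; 2.86*1.12*|1.12| = 3.5876.
Sum of numerator = 3.5638.
Denominator terms (r*|Q|): 2.94*|-0.09| = 0.2646; 2.86*|1.12| = 3.2032.
2 * sum of denominator = 2 * 3.4678 = 6.9356.
dQ = -3.5638 / 6.9356 = -0.5138 m^3/s.

-0.5138


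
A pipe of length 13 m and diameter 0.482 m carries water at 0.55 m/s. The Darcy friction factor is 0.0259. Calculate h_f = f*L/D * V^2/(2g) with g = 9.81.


Darcy-Weisbach equation: h_f = f * (L/D) * V^2/(2g).
f * L/D = 0.0259 * 13/0.482 = 0.6985.
V^2/(2g) = 0.55^2 / (2*9.81) = 0.3025 / 19.62 = 0.0154 m.
h_f = 0.6985 * 0.0154 = 0.011 m.

0.011


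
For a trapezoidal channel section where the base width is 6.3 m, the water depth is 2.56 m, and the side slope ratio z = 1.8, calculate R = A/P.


For a trapezoidal section with side slope z:
A = (b + z*y)*y = (6.3 + 1.8*2.56)*2.56 = 27.924 m^2.
P = b + 2*y*sqrt(1 + z^2) = 6.3 + 2*2.56*sqrt(1 + 1.8^2) = 16.843 m.
R = A/P = 27.924 / 16.843 = 1.658 m.

1.658


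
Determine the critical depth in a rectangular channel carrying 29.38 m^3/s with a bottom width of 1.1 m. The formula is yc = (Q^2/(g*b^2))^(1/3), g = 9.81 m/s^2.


Using yc = (Q^2 / (g * b^2))^(1/3):
Q^2 = 29.38^2 = 863.18.
g * b^2 = 9.81 * 1.1^2 = 9.81 * 1.21 = 11.87.
Q^2 / (g*b^2) = 863.18 / 11.87 = 72.7195.
yc = 72.7195^(1/3) = 4.174 m.

4.174


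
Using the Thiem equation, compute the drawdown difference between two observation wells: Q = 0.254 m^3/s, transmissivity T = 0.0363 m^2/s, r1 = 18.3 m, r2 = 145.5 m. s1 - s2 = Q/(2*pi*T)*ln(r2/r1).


Thiem equation: s1 - s2 = Q/(2*pi*T) * ln(r2/r1).
ln(r2/r1) = ln(145.5/18.3) = 2.0733.
Q/(2*pi*T) = 0.254 / (2*pi*0.0363) = 0.254 / 0.2281 = 1.1136.
s1 - s2 = 1.1136 * 2.0733 = 2.3089 m.

2.3089


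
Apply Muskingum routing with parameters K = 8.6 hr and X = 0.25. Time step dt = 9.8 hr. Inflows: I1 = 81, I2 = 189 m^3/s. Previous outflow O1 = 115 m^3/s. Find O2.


Muskingum coefficients:
denom = 2*K*(1-X) + dt = 2*8.6*(1-0.25) + 9.8 = 22.7.
C0 = (dt - 2*K*X)/denom = (9.8 - 2*8.6*0.25)/22.7 = 0.2423.
C1 = (dt + 2*K*X)/denom = (9.8 + 2*8.6*0.25)/22.7 = 0.6211.
C2 = (2*K*(1-X) - dt)/denom = 0.1366.
O2 = C0*I2 + C1*I1 + C2*O1
   = 0.2423*189 + 0.6211*81 + 0.1366*115
   = 111.81 m^3/s.

111.81


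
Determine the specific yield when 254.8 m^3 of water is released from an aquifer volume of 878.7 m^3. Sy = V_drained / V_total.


Specific yield Sy = Volume drained / Total volume.
Sy = 254.8 / 878.7
   = 0.29.

0.29


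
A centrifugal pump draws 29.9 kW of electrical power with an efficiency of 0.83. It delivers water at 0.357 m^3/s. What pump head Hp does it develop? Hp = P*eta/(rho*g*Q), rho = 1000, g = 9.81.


Pump head formula: Hp = P * eta / (rho * g * Q).
Numerator: P * eta = 29.9 * 1000 * 0.83 = 24817.0 W.
Denominator: rho * g * Q = 1000 * 9.81 * 0.357 = 3502.17.
Hp = 24817.0 / 3502.17 = 7.09 m.

7.09


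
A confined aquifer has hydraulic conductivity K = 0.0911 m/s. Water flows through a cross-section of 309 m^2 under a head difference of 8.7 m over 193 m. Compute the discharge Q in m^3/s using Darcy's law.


Darcy's law: Q = K * A * i, where i = dh/L.
Hydraulic gradient i = 8.7 / 193 = 0.045078.
Q = 0.0911 * 309 * 0.045078
  = 1.2689 m^3/s.

1.2689


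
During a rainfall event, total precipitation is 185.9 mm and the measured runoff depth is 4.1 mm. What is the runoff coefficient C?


The runoff coefficient C = runoff depth / rainfall depth.
C = 4.1 / 185.9
  = 0.0221.

0.0221


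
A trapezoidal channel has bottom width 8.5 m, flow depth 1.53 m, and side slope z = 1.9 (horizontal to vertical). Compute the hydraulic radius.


For a trapezoidal section with side slope z:
A = (b + z*y)*y = (8.5 + 1.9*1.53)*1.53 = 17.453 m^2.
P = b + 2*y*sqrt(1 + z^2) = 8.5 + 2*1.53*sqrt(1 + 1.9^2) = 15.07 m.
R = A/P = 17.453 / 15.07 = 1.1581 m.

1.1581


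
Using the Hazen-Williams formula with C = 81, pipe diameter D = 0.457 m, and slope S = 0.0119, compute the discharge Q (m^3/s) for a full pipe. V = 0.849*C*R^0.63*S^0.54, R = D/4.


For a full circular pipe, R = D/4 = 0.457/4 = 0.1143 m.
V = 0.849 * 81 * 0.1143^0.63 * 0.0119^0.54
  = 0.849 * 81 * 0.254947 * 0.091368
  = 1.6019 m/s.
Pipe area A = pi*D^2/4 = pi*0.457^2/4 = 0.164 m^2.
Q = A * V = 0.164 * 1.6019 = 0.2628 m^3/s.

0.2628


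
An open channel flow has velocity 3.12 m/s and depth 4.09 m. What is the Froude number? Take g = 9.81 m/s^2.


The Froude number is defined as Fr = V / sqrt(g*y).
g*y = 9.81 * 4.09 = 40.1229.
sqrt(g*y) = sqrt(40.1229) = 6.3343.
Fr = 3.12 / 6.3343 = 0.4926.

0.4926


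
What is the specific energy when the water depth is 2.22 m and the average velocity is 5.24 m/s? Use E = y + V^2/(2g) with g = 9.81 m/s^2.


Specific energy E = y + V^2/(2g).
Velocity head = V^2/(2g) = 5.24^2 / (2*9.81) = 27.4576 / 19.62 = 1.3995 m.
E = 2.22 + 1.3995 = 3.6195 m.

3.6195


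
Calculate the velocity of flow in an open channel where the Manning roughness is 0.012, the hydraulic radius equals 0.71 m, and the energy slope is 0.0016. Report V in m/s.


Manning's equation gives V = (1/n) * R^(2/3) * S^(1/2).
First, compute R^(2/3) = 0.71^(2/3) = 0.7959.
Next, S^(1/2) = 0.0016^(1/2) = 0.04.
Then 1/n = 1/0.012 = 83.33.
V = 83.33 * 0.7959 * 0.04 = 2.6529 m/s.

2.6529


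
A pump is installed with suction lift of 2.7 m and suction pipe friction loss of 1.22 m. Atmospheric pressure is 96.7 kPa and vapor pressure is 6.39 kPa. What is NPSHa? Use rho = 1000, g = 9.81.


NPSHa = p_atm/(rho*g) - z_s - hf_s - p_vap/(rho*g).
p_atm/(rho*g) = 96.7*1000 / (1000*9.81) = 9.857 m.
p_vap/(rho*g) = 6.39*1000 / (1000*9.81) = 0.651 m.
NPSHa = 9.857 - 2.7 - 1.22 - 0.651
      = 5.29 m.

5.29


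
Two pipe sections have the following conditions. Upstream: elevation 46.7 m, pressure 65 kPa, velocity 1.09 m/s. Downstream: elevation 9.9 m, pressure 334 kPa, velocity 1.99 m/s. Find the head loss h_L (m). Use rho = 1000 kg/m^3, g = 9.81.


Total head at each section: H = z + p/(rho*g) + V^2/(2g).
H1 = 46.7 + 65*1000/(1000*9.81) + 1.09^2/(2*9.81)
   = 46.7 + 6.626 + 0.0606
   = 53.386 m.
H2 = 9.9 + 334*1000/(1000*9.81) + 1.99^2/(2*9.81)
   = 9.9 + 34.047 + 0.2018
   = 44.149 m.
h_L = H1 - H2 = 53.386 - 44.149 = 9.238 m.

9.238


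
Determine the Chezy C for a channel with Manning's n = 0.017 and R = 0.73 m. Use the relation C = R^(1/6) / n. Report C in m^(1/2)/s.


The Chezy coefficient relates to Manning's n through C = R^(1/6) / n.
R^(1/6) = 0.73^(1/6) = 0.9489.
C = 0.9489 / 0.017 = 55.82 m^(1/2)/s.

55.82


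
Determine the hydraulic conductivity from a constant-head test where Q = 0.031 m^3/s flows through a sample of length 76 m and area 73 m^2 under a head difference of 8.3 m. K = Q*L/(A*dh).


From K = Q*L / (A*dh):
Numerator: Q*L = 0.031 * 76 = 2.356.
Denominator: A*dh = 73 * 8.3 = 605.9.
K = 2.356 / 605.9 = 0.003888 m/s.

0.003888


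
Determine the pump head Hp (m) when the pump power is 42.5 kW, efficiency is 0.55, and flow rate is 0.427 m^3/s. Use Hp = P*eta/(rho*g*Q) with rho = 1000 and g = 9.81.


Pump head formula: Hp = P * eta / (rho * g * Q).
Numerator: P * eta = 42.5 * 1000 * 0.55 = 23375.0 W.
Denominator: rho * g * Q = 1000 * 9.81 * 0.427 = 4188.87.
Hp = 23375.0 / 4188.87 = 5.58 m.

5.58


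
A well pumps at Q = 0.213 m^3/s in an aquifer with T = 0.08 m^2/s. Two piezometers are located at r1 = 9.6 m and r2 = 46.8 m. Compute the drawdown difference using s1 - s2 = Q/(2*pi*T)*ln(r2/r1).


Thiem equation: s1 - s2 = Q/(2*pi*T) * ln(r2/r1).
ln(r2/r1) = ln(46.8/9.6) = 1.5841.
Q/(2*pi*T) = 0.213 / (2*pi*0.08) = 0.213 / 0.5027 = 0.4238.
s1 - s2 = 0.4238 * 1.5841 = 0.6713 m.

0.6713


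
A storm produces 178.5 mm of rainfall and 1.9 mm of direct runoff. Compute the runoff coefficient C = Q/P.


The runoff coefficient C = runoff depth / rainfall depth.
C = 1.9 / 178.5
  = 0.0106.

0.0106


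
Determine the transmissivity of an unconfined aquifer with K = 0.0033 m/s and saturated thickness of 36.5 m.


Transmissivity is defined as T = K * h.
T = 0.0033 * 36.5
  = 0.1205 m^2/s.

0.1205


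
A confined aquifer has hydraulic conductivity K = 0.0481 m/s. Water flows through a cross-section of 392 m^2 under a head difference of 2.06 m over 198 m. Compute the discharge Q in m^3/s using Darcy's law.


Darcy's law: Q = K * A * i, where i = dh/L.
Hydraulic gradient i = 2.06 / 198 = 0.010404.
Q = 0.0481 * 392 * 0.010404
  = 0.1962 m^3/s.

0.1962


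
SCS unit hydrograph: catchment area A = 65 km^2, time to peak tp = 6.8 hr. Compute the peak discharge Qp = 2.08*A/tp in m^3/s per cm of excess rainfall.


SCS formula: Qp = 2.08 * A / tp.
Qp = 2.08 * 65 / 6.8
   = 135.2 / 6.8
   = 19.88 m^3/s per cm.

19.88


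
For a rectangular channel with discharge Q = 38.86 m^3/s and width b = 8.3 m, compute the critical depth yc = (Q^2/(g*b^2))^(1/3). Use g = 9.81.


Using yc = (Q^2 / (g * b^2))^(1/3):
Q^2 = 38.86^2 = 1510.1.
g * b^2 = 9.81 * 8.3^2 = 9.81 * 68.89 = 675.81.
Q^2 / (g*b^2) = 1510.1 / 675.81 = 2.2345.
yc = 2.2345^(1/3) = 1.3074 m.

1.3074


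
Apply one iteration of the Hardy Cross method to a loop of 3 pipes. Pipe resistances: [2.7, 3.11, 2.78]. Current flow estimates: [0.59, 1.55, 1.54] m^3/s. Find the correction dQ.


Numerator terms (r*Q*|Q|): 2.7*0.59*|0.59| = 0.9399; 3.11*1.55*|1.55| = 7.4718; 2.78*1.54*|1.54| = 6.593.
Sum of numerator = 15.0047.
Denominator terms (r*|Q|): 2.7*|0.59| = 1.593; 3.11*|1.55| = 4.8205; 2.78*|1.54| = 4.2812.
2 * sum of denominator = 2 * 10.6947 = 21.3894.
dQ = -15.0047 / 21.3894 = -0.7015 m^3/s.

-0.7015


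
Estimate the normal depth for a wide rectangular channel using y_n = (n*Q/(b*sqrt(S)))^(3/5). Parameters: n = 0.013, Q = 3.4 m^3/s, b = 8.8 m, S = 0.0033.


We use the wide-channel approximation y_n = (n*Q/(b*sqrt(S)))^(3/5).
sqrt(S) = sqrt(0.0033) = 0.057446.
Numerator: n*Q = 0.013 * 3.4 = 0.0442.
Denominator: b*sqrt(S) = 8.8 * 0.057446 = 0.505525.
arg = 0.0874.
y_n = 0.0874^(3/5) = 0.2317 m.

0.2317


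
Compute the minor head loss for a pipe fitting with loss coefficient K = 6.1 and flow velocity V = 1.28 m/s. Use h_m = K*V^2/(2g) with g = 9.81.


Minor loss formula: h_m = K * V^2/(2g).
V^2 = 1.28^2 = 1.6384.
V^2/(2g) = 1.6384 / 19.62 = 0.0835 m.
h_m = 6.1 * 0.0835 = 0.5094 m.

0.5094


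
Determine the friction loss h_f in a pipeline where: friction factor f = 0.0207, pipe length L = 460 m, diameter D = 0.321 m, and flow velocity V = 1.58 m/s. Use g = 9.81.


Darcy-Weisbach equation: h_f = f * (L/D) * V^2/(2g).
f * L/D = 0.0207 * 460/0.321 = 29.6636.
V^2/(2g) = 1.58^2 / (2*9.81) = 2.4964 / 19.62 = 0.1272 m.
h_f = 29.6636 * 0.1272 = 3.774 m.

3.774


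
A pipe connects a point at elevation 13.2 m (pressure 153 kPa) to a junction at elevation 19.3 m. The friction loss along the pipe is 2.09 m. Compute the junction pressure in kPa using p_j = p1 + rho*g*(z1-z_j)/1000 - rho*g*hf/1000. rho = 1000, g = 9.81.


Junction pressure: p_j = p1 + rho*g*(z1 - z_j)/1000 - rho*g*hf/1000.
Elevation term = 1000*9.81*(13.2 - 19.3)/1000 = -59.841 kPa.
Friction term = 1000*9.81*2.09/1000 = 20.503 kPa.
p_j = 153 + -59.841 - 20.503 = 72.66 kPa.

72.66


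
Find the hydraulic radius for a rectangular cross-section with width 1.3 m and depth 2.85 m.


For a rectangular section:
Flow area A = b * y = 1.3 * 2.85 = 3.71 m^2.
Wetted perimeter P = b + 2y = 1.3 + 2*2.85 = 7.0 m.
Hydraulic radius R = A/P = 3.71 / 7.0 = 0.5293 m.

0.5293


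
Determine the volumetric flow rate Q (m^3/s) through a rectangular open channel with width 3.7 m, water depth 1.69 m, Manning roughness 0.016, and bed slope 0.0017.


For a rectangular channel, the cross-sectional area A = b * y = 3.7 * 1.69 = 6.25 m^2.
The wetted perimeter P = b + 2y = 3.7 + 2*1.69 = 7.08 m.
Hydraulic radius R = A/P = 6.25/7.08 = 0.8832 m.
Velocity V = (1/n)*R^(2/3)*S^(1/2) = (1/0.016)*0.8832^(2/3)*0.0017^(1/2) = 2.3721 m/s.
Discharge Q = A * V = 6.25 * 2.3721 = 14.833 m^3/s.

14.833


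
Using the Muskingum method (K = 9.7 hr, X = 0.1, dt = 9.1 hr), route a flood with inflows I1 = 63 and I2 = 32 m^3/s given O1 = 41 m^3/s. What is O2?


Muskingum coefficients:
denom = 2*K*(1-X) + dt = 2*9.7*(1-0.1) + 9.1 = 26.56.
C0 = (dt - 2*K*X)/denom = (9.1 - 2*9.7*0.1)/26.56 = 0.2696.
C1 = (dt + 2*K*X)/denom = (9.1 + 2*9.7*0.1)/26.56 = 0.4157.
C2 = (2*K*(1-X) - dt)/denom = 0.3148.
O2 = C0*I2 + C1*I1 + C2*O1
   = 0.2696*32 + 0.4157*63 + 0.3148*41
   = 47.72 m^3/s.

47.72


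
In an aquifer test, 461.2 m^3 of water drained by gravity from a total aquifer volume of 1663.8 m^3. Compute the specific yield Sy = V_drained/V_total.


Specific yield Sy = Volume drained / Total volume.
Sy = 461.2 / 1663.8
   = 0.2772.

0.2772


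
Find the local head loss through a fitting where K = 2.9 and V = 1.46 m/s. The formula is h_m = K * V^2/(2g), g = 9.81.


Minor loss formula: h_m = K * V^2/(2g).
V^2 = 1.46^2 = 2.1316.
V^2/(2g) = 2.1316 / 19.62 = 0.1086 m.
h_m = 2.9 * 0.1086 = 0.3151 m.

0.3151


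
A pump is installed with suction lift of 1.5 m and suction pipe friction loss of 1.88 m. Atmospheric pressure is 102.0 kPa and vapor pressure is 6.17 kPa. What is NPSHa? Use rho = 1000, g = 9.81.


NPSHa = p_atm/(rho*g) - z_s - hf_s - p_vap/(rho*g).
p_atm/(rho*g) = 102.0*1000 / (1000*9.81) = 10.398 m.
p_vap/(rho*g) = 6.17*1000 / (1000*9.81) = 0.629 m.
NPSHa = 10.398 - 1.5 - 1.88 - 0.629
      = 6.39 m.

6.39


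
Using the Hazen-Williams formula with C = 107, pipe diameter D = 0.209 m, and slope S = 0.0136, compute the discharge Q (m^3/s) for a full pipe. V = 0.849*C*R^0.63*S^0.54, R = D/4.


For a full circular pipe, R = D/4 = 0.209/4 = 0.0522 m.
V = 0.849 * 107 * 0.0522^0.63 * 0.0136^0.54
  = 0.849 * 107 * 0.155738 * 0.0982
  = 1.3893 m/s.
Pipe area A = pi*D^2/4 = pi*0.209^2/4 = 0.0343 m^2.
Q = A * V = 0.0343 * 1.3893 = 0.0477 m^3/s.

0.0477


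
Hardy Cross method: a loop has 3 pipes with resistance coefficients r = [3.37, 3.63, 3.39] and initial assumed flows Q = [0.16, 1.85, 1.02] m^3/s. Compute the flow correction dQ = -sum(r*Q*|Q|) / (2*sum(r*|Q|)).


Numerator terms (r*Q*|Q|): 3.37*0.16*|0.16| = 0.0863; 3.63*1.85*|1.85| = 12.4237; 3.39*1.02*|1.02| = 3.527.
Sum of numerator = 16.0369.
Denominator terms (r*|Q|): 3.37*|0.16| = 0.5392; 3.63*|1.85| = 6.7155; 3.39*|1.02| = 3.4578.
2 * sum of denominator = 2 * 10.7125 = 21.425.
dQ = -16.0369 / 21.425 = -0.7485 m^3/s.

-0.7485


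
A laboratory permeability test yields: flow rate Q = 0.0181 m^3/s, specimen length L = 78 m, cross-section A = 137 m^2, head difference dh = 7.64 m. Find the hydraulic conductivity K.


From K = Q*L / (A*dh):
Numerator: Q*L = 0.0181 * 78 = 1.4118.
Denominator: A*dh = 137 * 7.64 = 1046.68.
K = 1.4118 / 1046.68 = 0.001349 m/s.

0.001349


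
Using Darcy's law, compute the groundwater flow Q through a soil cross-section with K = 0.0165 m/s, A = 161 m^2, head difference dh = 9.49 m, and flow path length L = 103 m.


Darcy's law: Q = K * A * i, where i = dh/L.
Hydraulic gradient i = 9.49 / 103 = 0.092136.
Q = 0.0165 * 161 * 0.092136
  = 0.2448 m^3/s.

0.2448


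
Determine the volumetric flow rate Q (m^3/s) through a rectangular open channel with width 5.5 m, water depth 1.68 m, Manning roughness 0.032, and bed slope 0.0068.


For a rectangular channel, the cross-sectional area A = b * y = 5.5 * 1.68 = 9.24 m^2.
The wetted perimeter P = b + 2y = 5.5 + 2*1.68 = 8.86 m.
Hydraulic radius R = A/P = 9.24/8.86 = 1.0429 m.
Velocity V = (1/n)*R^(2/3)*S^(1/2) = (1/0.032)*1.0429^(2/3)*0.0068^(1/2) = 2.6501 m/s.
Discharge Q = A * V = 9.24 * 2.6501 = 24.487 m^3/s.

24.487


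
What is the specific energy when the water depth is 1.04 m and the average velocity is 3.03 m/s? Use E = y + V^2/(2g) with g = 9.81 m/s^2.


Specific energy E = y + V^2/(2g).
Velocity head = V^2/(2g) = 3.03^2 / (2*9.81) = 9.1809 / 19.62 = 0.4679 m.
E = 1.04 + 0.4679 = 1.5079 m.

1.5079


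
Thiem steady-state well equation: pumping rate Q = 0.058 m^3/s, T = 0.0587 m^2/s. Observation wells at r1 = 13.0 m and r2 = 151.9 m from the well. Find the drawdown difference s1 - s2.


Thiem equation: s1 - s2 = Q/(2*pi*T) * ln(r2/r1).
ln(r2/r1) = ln(151.9/13.0) = 2.4583.
Q/(2*pi*T) = 0.058 / (2*pi*0.0587) = 0.058 / 0.3688 = 0.1573.
s1 - s2 = 0.1573 * 2.4583 = 0.3866 m.

0.3866


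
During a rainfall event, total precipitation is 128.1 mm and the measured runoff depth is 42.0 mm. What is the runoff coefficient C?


The runoff coefficient C = runoff depth / rainfall depth.
C = 42.0 / 128.1
  = 0.3279.

0.3279


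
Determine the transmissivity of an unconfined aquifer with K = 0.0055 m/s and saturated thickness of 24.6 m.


Transmissivity is defined as T = K * h.
T = 0.0055 * 24.6
  = 0.1353 m^2/s.

0.1353


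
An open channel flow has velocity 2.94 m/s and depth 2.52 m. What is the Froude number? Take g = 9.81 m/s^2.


The Froude number is defined as Fr = V / sqrt(g*y).
g*y = 9.81 * 2.52 = 24.7212.
sqrt(g*y) = sqrt(24.7212) = 4.972.
Fr = 2.94 / 4.972 = 0.5913.

0.5913


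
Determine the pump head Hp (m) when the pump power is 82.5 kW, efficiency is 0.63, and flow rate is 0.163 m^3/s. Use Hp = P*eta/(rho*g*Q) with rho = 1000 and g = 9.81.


Pump head formula: Hp = P * eta / (rho * g * Q).
Numerator: P * eta = 82.5 * 1000 * 0.63 = 51975.0 W.
Denominator: rho * g * Q = 1000 * 9.81 * 0.163 = 1599.03.
Hp = 51975.0 / 1599.03 = 32.5 m.

32.5


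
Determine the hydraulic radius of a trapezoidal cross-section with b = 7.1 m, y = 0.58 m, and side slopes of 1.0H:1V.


For a trapezoidal section with side slope z:
A = (b + z*y)*y = (7.1 + 1.0*0.58)*0.58 = 4.454 m^2.
P = b + 2*y*sqrt(1 + z^2) = 7.1 + 2*0.58*sqrt(1 + 1.0^2) = 8.74 m.
R = A/P = 4.454 / 8.74 = 0.5096 m.

0.5096


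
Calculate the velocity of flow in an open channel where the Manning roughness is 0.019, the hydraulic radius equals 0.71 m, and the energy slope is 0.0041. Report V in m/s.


Manning's equation gives V = (1/n) * R^(2/3) * S^(1/2).
First, compute R^(2/3) = 0.71^(2/3) = 0.7959.
Next, S^(1/2) = 0.0041^(1/2) = 0.064031.
Then 1/n = 1/0.019 = 52.63.
V = 52.63 * 0.7959 * 0.064031 = 2.6821 m/s.

2.6821


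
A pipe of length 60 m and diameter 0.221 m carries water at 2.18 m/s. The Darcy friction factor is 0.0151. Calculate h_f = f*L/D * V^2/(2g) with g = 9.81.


Darcy-Weisbach equation: h_f = f * (L/D) * V^2/(2g).
f * L/D = 0.0151 * 60/0.221 = 4.0995.
V^2/(2g) = 2.18^2 / (2*9.81) = 4.7524 / 19.62 = 0.2422 m.
h_f = 4.0995 * 0.2422 = 0.993 m.

0.993


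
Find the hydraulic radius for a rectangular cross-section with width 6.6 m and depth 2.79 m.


For a rectangular section:
Flow area A = b * y = 6.6 * 2.79 = 18.41 m^2.
Wetted perimeter P = b + 2y = 6.6 + 2*2.79 = 12.18 m.
Hydraulic radius R = A/P = 18.41 / 12.18 = 1.5118 m.

1.5118


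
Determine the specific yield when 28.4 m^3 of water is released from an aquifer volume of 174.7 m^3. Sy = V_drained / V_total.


Specific yield Sy = Volume drained / Total volume.
Sy = 28.4 / 174.7
   = 0.1626.

0.1626


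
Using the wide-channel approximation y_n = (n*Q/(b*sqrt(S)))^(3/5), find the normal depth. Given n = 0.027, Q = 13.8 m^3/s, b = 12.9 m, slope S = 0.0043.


We use the wide-channel approximation y_n = (n*Q/(b*sqrt(S)))^(3/5).
sqrt(S) = sqrt(0.0043) = 0.065574.
Numerator: n*Q = 0.027 * 13.8 = 0.3726.
Denominator: b*sqrt(S) = 12.9 * 0.065574 = 0.845905.
arg = 0.4405.
y_n = 0.4405^(3/5) = 0.6114 m.

0.6114


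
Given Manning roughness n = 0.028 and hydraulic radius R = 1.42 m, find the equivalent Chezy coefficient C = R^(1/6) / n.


The Chezy coefficient relates to Manning's n through C = R^(1/6) / n.
R^(1/6) = 1.42^(1/6) = 1.060184.
C = 1.060184 / 0.028 = 37.86 m^(1/2)/s.

37.86


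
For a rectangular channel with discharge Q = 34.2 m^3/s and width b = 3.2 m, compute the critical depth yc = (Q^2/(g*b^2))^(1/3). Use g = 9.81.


Using yc = (Q^2 / (g * b^2))^(1/3):
Q^2 = 34.2^2 = 1169.64.
g * b^2 = 9.81 * 3.2^2 = 9.81 * 10.24 = 100.45.
Q^2 / (g*b^2) = 1169.64 / 100.45 = 11.644.
yc = 11.644^(1/3) = 2.2665 m.

2.2665


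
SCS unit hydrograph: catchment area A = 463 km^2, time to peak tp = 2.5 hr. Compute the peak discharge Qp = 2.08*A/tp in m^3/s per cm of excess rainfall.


SCS formula: Qp = 2.08 * A / tp.
Qp = 2.08 * 463 / 2.5
   = 963.04 / 2.5
   = 385.22 m^3/s per cm.

385.22


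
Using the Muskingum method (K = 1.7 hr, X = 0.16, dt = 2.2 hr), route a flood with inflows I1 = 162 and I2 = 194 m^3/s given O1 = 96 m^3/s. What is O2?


Muskingum coefficients:
denom = 2*K*(1-X) + dt = 2*1.7*(1-0.16) + 2.2 = 5.056.
C0 = (dt - 2*K*X)/denom = (2.2 - 2*1.7*0.16)/5.056 = 0.3275.
C1 = (dt + 2*K*X)/denom = (2.2 + 2*1.7*0.16)/5.056 = 0.5427.
C2 = (2*K*(1-X) - dt)/denom = 0.1297.
O2 = C0*I2 + C1*I1 + C2*O1
   = 0.3275*194 + 0.5427*162 + 0.1297*96
   = 163.92 m^3/s.

163.92


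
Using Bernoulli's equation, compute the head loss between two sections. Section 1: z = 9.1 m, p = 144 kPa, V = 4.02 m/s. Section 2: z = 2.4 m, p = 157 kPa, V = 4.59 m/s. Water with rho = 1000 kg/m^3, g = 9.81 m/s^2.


Total head at each section: H = z + p/(rho*g) + V^2/(2g).
H1 = 9.1 + 144*1000/(1000*9.81) + 4.02^2/(2*9.81)
   = 9.1 + 14.679 + 0.8237
   = 24.603 m.
H2 = 2.4 + 157*1000/(1000*9.81) + 4.59^2/(2*9.81)
   = 2.4 + 16.004 + 1.0738
   = 19.478 m.
h_L = H1 - H2 = 24.603 - 19.478 = 5.125 m.

5.125


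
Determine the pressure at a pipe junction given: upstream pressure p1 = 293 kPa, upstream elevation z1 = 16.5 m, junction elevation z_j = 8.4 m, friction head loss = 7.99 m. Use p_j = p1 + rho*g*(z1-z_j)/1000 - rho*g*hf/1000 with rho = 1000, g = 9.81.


Junction pressure: p_j = p1 + rho*g*(z1 - z_j)/1000 - rho*g*hf/1000.
Elevation term = 1000*9.81*(16.5 - 8.4)/1000 = 79.461 kPa.
Friction term = 1000*9.81*7.99/1000 = 78.382 kPa.
p_j = 293 + 79.461 - 78.382 = 294.08 kPa.

294.08


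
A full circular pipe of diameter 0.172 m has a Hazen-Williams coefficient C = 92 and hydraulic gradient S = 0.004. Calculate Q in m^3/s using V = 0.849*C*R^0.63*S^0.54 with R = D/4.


For a full circular pipe, R = D/4 = 0.172/4 = 0.043 m.
V = 0.849 * 92 * 0.043^0.63 * 0.004^0.54
  = 0.849 * 92 * 0.137748 * 0.050712
  = 0.5456 m/s.
Pipe area A = pi*D^2/4 = pi*0.172^2/4 = 0.0232 m^2.
Q = A * V = 0.0232 * 0.5456 = 0.0127 m^3/s.

0.0127


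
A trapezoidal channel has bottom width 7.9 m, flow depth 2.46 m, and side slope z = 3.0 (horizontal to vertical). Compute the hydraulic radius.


For a trapezoidal section with side slope z:
A = (b + z*y)*y = (7.9 + 3.0*2.46)*2.46 = 37.589 m^2.
P = b + 2*y*sqrt(1 + z^2) = 7.9 + 2*2.46*sqrt(1 + 3.0^2) = 23.458 m.
R = A/P = 37.589 / 23.458 = 1.6024 m.

1.6024


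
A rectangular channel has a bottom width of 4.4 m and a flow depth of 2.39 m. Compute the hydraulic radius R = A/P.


For a rectangular section:
Flow area A = b * y = 4.4 * 2.39 = 10.52 m^2.
Wetted perimeter P = b + 2y = 4.4 + 2*2.39 = 9.18 m.
Hydraulic radius R = A/P = 10.52 / 9.18 = 1.1455 m.

1.1455


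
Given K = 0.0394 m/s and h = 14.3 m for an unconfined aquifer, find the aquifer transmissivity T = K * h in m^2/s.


Transmissivity is defined as T = K * h.
T = 0.0394 * 14.3
  = 0.5634 m^2/s.

0.5634


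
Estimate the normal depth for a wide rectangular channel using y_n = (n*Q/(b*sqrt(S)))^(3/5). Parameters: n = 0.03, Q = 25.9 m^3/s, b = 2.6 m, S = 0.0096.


We use the wide-channel approximation y_n = (n*Q/(b*sqrt(S)))^(3/5).
sqrt(S) = sqrt(0.0096) = 0.09798.
Numerator: n*Q = 0.03 * 25.9 = 0.777.
Denominator: b*sqrt(S) = 2.6 * 0.09798 = 0.254748.
arg = 3.0501.
y_n = 3.0501^(3/5) = 1.9525 m.

1.9525


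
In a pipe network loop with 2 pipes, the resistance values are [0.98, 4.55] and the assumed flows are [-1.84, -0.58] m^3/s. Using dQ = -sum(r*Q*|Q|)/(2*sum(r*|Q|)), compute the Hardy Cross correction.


Numerator terms (r*Q*|Q|): 0.98*-1.84*|-1.84| = -3.3179; 4.55*-0.58*|-0.58| = -1.5306.
Sum of numerator = -4.8485.
Denominator terms (r*|Q|): 0.98*|-1.84| = 1.8032; 4.55*|-0.58| = 2.639.
2 * sum of denominator = 2 * 4.4422 = 8.8844.
dQ = --4.8485 / 8.8844 = 0.5457 m^3/s.

0.5457


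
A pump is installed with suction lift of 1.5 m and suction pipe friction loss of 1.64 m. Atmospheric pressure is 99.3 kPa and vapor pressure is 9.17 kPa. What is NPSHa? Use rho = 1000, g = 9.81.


NPSHa = p_atm/(rho*g) - z_s - hf_s - p_vap/(rho*g).
p_atm/(rho*g) = 99.3*1000 / (1000*9.81) = 10.122 m.
p_vap/(rho*g) = 9.17*1000 / (1000*9.81) = 0.935 m.
NPSHa = 10.122 - 1.5 - 1.64 - 0.935
      = 6.05 m.

6.05


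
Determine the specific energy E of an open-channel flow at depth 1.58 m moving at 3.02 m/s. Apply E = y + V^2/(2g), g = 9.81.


Specific energy E = y + V^2/(2g).
Velocity head = V^2/(2g) = 3.02^2 / (2*9.81) = 9.1204 / 19.62 = 0.4649 m.
E = 1.58 + 0.4649 = 2.0449 m.

2.0449


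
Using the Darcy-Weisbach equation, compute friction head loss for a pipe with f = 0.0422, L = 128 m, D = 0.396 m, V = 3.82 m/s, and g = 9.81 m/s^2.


Darcy-Weisbach equation: h_f = f * (L/D) * V^2/(2g).
f * L/D = 0.0422 * 128/0.396 = 13.6404.
V^2/(2g) = 3.82^2 / (2*9.81) = 14.5924 / 19.62 = 0.7438 m.
h_f = 13.6404 * 0.7438 = 10.145 m.

10.145


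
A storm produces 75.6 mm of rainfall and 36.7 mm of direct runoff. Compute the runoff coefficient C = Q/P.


The runoff coefficient C = runoff depth / rainfall depth.
C = 36.7 / 75.6
  = 0.4854.

0.4854


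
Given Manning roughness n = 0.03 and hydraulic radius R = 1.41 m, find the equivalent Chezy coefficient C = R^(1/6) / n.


The Chezy coefficient relates to Manning's n through C = R^(1/6) / n.
R^(1/6) = 1.41^(1/6) = 1.058936.
C = 1.058936 / 0.03 = 35.3 m^(1/2)/s.

35.3


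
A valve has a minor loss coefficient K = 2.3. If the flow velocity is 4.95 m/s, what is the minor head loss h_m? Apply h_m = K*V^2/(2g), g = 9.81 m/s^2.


Minor loss formula: h_m = K * V^2/(2g).
V^2 = 4.95^2 = 24.5025.
V^2/(2g) = 24.5025 / 19.62 = 1.2489 m.
h_m = 2.3 * 1.2489 = 2.8724 m.

2.8724


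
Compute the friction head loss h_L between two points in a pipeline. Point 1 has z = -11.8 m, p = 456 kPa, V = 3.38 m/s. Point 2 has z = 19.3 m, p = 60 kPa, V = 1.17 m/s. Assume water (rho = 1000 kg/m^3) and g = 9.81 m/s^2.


Total head at each section: H = z + p/(rho*g) + V^2/(2g).
H1 = -11.8 + 456*1000/(1000*9.81) + 3.38^2/(2*9.81)
   = -11.8 + 46.483 + 0.5823
   = 35.265 m.
H2 = 19.3 + 60*1000/(1000*9.81) + 1.17^2/(2*9.81)
   = 19.3 + 6.116 + 0.0698
   = 25.486 m.
h_L = H1 - H2 = 35.265 - 25.486 = 9.779 m.

9.779


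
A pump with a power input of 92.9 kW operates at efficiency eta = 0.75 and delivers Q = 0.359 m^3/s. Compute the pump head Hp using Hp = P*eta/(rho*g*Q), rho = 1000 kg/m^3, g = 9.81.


Pump head formula: Hp = P * eta / (rho * g * Q).
Numerator: P * eta = 92.9 * 1000 * 0.75 = 69675.0 W.
Denominator: rho * g * Q = 1000 * 9.81 * 0.359 = 3521.79.
Hp = 69675.0 / 3521.79 = 19.78 m.

19.78


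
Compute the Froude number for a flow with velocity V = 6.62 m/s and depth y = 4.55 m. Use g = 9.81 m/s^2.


The Froude number is defined as Fr = V / sqrt(g*y).
g*y = 9.81 * 4.55 = 44.6355.
sqrt(g*y) = sqrt(44.6355) = 6.681.
Fr = 6.62 / 6.681 = 0.9909.

0.9909


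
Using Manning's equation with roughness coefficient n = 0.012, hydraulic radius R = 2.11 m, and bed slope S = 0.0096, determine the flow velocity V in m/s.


Manning's equation gives V = (1/n) * R^(2/3) * S^(1/2).
First, compute R^(2/3) = 2.11^(2/3) = 1.6451.
Next, S^(1/2) = 0.0096^(1/2) = 0.09798.
Then 1/n = 1/0.012 = 83.33.
V = 83.33 * 1.6451 * 0.09798 = 13.4321 m/s.

13.4321


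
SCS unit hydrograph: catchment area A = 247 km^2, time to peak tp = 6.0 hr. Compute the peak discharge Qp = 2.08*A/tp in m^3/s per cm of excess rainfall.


SCS formula: Qp = 2.08 * A / tp.
Qp = 2.08 * 247 / 6.0
   = 513.76 / 6.0
   = 85.63 m^3/s per cm.

85.63


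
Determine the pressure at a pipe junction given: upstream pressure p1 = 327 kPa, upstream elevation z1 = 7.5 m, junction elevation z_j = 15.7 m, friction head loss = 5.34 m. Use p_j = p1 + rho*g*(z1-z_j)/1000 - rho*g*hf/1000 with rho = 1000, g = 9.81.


Junction pressure: p_j = p1 + rho*g*(z1 - z_j)/1000 - rho*g*hf/1000.
Elevation term = 1000*9.81*(7.5 - 15.7)/1000 = -80.442 kPa.
Friction term = 1000*9.81*5.34/1000 = 52.385 kPa.
p_j = 327 + -80.442 - 52.385 = 194.17 kPa.

194.17


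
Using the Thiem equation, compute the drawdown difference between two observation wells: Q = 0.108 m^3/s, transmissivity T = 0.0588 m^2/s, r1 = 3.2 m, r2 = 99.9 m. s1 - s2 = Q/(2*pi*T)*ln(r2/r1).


Thiem equation: s1 - s2 = Q/(2*pi*T) * ln(r2/r1).
ln(r2/r1) = ln(99.9/3.2) = 3.441.
Q/(2*pi*T) = 0.108 / (2*pi*0.0588) = 0.108 / 0.3695 = 0.2923.
s1 - s2 = 0.2923 * 3.441 = 1.0059 m.

1.0059


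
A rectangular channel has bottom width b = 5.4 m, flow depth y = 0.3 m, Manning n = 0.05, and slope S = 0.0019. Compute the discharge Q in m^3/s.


For a rectangular channel, the cross-sectional area A = b * y = 5.4 * 0.3 = 1.62 m^2.
The wetted perimeter P = b + 2y = 5.4 + 2*0.3 = 6.0 m.
Hydraulic radius R = A/P = 1.62/6.0 = 0.27 m.
Velocity V = (1/n)*R^(2/3)*S^(1/2) = (1/0.05)*0.27^(2/3)*0.0019^(1/2) = 0.3642 m/s.
Discharge Q = A * V = 1.62 * 0.3642 = 0.59 m^3/s.

0.59


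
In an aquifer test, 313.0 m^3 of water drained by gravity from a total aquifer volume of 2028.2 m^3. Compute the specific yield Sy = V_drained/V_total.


Specific yield Sy = Volume drained / Total volume.
Sy = 313.0 / 2028.2
   = 0.1543.

0.1543


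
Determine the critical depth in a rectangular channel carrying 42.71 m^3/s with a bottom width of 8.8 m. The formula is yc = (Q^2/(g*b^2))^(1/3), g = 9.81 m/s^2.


Using yc = (Q^2 / (g * b^2))^(1/3):
Q^2 = 42.71^2 = 1824.14.
g * b^2 = 9.81 * 8.8^2 = 9.81 * 77.44 = 759.69.
Q^2 / (g*b^2) = 1824.14 / 759.69 = 2.4012.
yc = 2.4012^(1/3) = 1.3391 m.

1.3391


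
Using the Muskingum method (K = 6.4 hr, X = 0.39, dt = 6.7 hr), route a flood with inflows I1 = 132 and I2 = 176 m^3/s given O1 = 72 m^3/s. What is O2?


Muskingum coefficients:
denom = 2*K*(1-X) + dt = 2*6.4*(1-0.39) + 6.7 = 14.508.
C0 = (dt - 2*K*X)/denom = (6.7 - 2*6.4*0.39)/14.508 = 0.1177.
C1 = (dt + 2*K*X)/denom = (6.7 + 2*6.4*0.39)/14.508 = 0.8059.
C2 = (2*K*(1-X) - dt)/denom = 0.0764.
O2 = C0*I2 + C1*I1 + C2*O1
   = 0.1177*176 + 0.8059*132 + 0.0764*72
   = 132.6 m^3/s.

132.6


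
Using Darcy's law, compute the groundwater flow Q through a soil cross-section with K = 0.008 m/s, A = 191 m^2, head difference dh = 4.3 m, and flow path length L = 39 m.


Darcy's law: Q = K * A * i, where i = dh/L.
Hydraulic gradient i = 4.3 / 39 = 0.110256.
Q = 0.008 * 191 * 0.110256
  = 0.1685 m^3/s.

0.1685


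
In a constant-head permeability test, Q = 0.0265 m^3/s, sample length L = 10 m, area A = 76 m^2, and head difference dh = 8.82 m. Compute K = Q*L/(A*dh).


From K = Q*L / (A*dh):
Numerator: Q*L = 0.0265 * 10 = 0.265.
Denominator: A*dh = 76 * 8.82 = 670.32.
K = 0.265 / 670.32 = 0.000395 m/s.

0.000395


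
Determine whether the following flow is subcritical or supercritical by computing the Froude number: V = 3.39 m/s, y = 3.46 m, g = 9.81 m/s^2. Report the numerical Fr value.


The Froude number is defined as Fr = V / sqrt(g*y).
g*y = 9.81 * 3.46 = 33.9426.
sqrt(g*y) = sqrt(33.9426) = 5.826.
Fr = 3.39 / 5.826 = 0.5819.
Since Fr < 1, the flow is subcritical.

0.5819


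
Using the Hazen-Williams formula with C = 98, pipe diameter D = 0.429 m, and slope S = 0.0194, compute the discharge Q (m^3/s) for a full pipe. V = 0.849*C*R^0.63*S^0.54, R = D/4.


For a full circular pipe, R = D/4 = 0.429/4 = 0.1072 m.
V = 0.849 * 98 * 0.1072^0.63 * 0.0194^0.54
  = 0.849 * 98 * 0.244991 * 0.118963
  = 2.4249 m/s.
Pipe area A = pi*D^2/4 = pi*0.429^2/4 = 0.1445 m^2.
Q = A * V = 0.1445 * 2.4249 = 0.3505 m^3/s.

0.3505


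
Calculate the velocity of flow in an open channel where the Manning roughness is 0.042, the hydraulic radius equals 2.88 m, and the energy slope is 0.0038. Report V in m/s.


Manning's equation gives V = (1/n) * R^(2/3) * S^(1/2).
First, compute R^(2/3) = 2.88^(2/3) = 2.0242.
Next, S^(1/2) = 0.0038^(1/2) = 0.061644.
Then 1/n = 1/0.042 = 23.81.
V = 23.81 * 2.0242 * 0.061644 = 2.971 m/s.

2.971


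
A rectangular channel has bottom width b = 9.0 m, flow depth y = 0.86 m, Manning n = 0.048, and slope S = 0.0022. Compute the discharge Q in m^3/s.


For a rectangular channel, the cross-sectional area A = b * y = 9.0 * 0.86 = 7.74 m^2.
The wetted perimeter P = b + 2y = 9.0 + 2*0.86 = 10.72 m.
Hydraulic radius R = A/P = 7.74/10.72 = 0.722 m.
Velocity V = (1/n)*R^(2/3)*S^(1/2) = (1/0.048)*0.722^(2/3)*0.0022^(1/2) = 0.7864 m/s.
Discharge Q = A * V = 7.74 * 0.7864 = 6.087 m^3/s.

6.087


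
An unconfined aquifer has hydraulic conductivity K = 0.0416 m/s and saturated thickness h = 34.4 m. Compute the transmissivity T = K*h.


Transmissivity is defined as T = K * h.
T = 0.0416 * 34.4
  = 1.431 m^2/s.

1.431


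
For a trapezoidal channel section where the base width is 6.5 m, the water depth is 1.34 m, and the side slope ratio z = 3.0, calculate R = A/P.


For a trapezoidal section with side slope z:
A = (b + z*y)*y = (6.5 + 3.0*1.34)*1.34 = 14.097 m^2.
P = b + 2*y*sqrt(1 + z^2) = 6.5 + 2*1.34*sqrt(1 + 3.0^2) = 14.975 m.
R = A/P = 14.097 / 14.975 = 0.9414 m.

0.9414


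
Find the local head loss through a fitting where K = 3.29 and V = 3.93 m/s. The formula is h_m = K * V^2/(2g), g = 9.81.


Minor loss formula: h_m = K * V^2/(2g).
V^2 = 3.93^2 = 15.4449.
V^2/(2g) = 15.4449 / 19.62 = 0.7872 m.
h_m = 3.29 * 0.7872 = 2.5899 m.

2.5899


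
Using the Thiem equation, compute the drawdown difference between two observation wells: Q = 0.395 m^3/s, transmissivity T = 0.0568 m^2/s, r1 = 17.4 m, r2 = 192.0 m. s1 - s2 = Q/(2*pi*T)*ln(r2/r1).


Thiem equation: s1 - s2 = Q/(2*pi*T) * ln(r2/r1).
ln(r2/r1) = ln(192.0/17.4) = 2.401.
Q/(2*pi*T) = 0.395 / (2*pi*0.0568) = 0.395 / 0.3569 = 1.1068.
s1 - s2 = 1.1068 * 2.401 = 2.6575 m.

2.6575


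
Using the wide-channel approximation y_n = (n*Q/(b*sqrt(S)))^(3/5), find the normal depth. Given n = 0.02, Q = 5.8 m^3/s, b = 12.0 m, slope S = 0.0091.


We use the wide-channel approximation y_n = (n*Q/(b*sqrt(S)))^(3/5).
sqrt(S) = sqrt(0.0091) = 0.095394.
Numerator: n*Q = 0.02 * 5.8 = 0.116.
Denominator: b*sqrt(S) = 12.0 * 0.095394 = 1.144728.
arg = 0.1013.
y_n = 0.1013^(3/5) = 0.2532 m.

0.2532


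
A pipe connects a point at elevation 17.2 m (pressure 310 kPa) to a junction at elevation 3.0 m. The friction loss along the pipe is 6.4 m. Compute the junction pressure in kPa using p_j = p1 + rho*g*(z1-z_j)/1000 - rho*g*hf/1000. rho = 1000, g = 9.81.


Junction pressure: p_j = p1 + rho*g*(z1 - z_j)/1000 - rho*g*hf/1000.
Elevation term = 1000*9.81*(17.2 - 3.0)/1000 = 139.302 kPa.
Friction term = 1000*9.81*6.4/1000 = 62.784 kPa.
p_j = 310 + 139.302 - 62.784 = 386.52 kPa.

386.52


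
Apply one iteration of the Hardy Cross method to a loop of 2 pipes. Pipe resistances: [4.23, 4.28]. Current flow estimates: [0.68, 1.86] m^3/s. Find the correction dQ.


Numerator terms (r*Q*|Q|): 4.23*0.68*|0.68| = 1.956; 4.28*1.86*|1.86| = 14.8071.
Sum of numerator = 16.763.
Denominator terms (r*|Q|): 4.23*|0.68| = 2.8764; 4.28*|1.86| = 7.9608.
2 * sum of denominator = 2 * 10.8372 = 21.6744.
dQ = -16.763 / 21.6744 = -0.7734 m^3/s.

-0.7734


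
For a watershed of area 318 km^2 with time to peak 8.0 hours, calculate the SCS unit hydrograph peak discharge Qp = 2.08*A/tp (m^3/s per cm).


SCS formula: Qp = 2.08 * A / tp.
Qp = 2.08 * 318 / 8.0
   = 661.44 / 8.0
   = 82.68 m^3/s per cm.

82.68


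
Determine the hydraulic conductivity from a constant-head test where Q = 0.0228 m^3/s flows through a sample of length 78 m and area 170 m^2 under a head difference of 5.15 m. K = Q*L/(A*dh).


From K = Q*L / (A*dh):
Numerator: Q*L = 0.0228 * 78 = 1.7784.
Denominator: A*dh = 170 * 5.15 = 875.5.
K = 1.7784 / 875.5 = 0.002031 m/s.

0.002031


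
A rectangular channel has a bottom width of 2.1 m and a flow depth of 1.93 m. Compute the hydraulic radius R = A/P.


For a rectangular section:
Flow area A = b * y = 2.1 * 1.93 = 4.05 m^2.
Wetted perimeter P = b + 2y = 2.1 + 2*1.93 = 5.96 m.
Hydraulic radius R = A/P = 4.05 / 5.96 = 0.68 m.

0.68


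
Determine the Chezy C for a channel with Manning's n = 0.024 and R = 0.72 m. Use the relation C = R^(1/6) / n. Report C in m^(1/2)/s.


The Chezy coefficient relates to Manning's n through C = R^(1/6) / n.
R^(1/6) = 0.72^(1/6) = 0.946721.
C = 0.946721 / 0.024 = 39.45 m^(1/2)/s.

39.45


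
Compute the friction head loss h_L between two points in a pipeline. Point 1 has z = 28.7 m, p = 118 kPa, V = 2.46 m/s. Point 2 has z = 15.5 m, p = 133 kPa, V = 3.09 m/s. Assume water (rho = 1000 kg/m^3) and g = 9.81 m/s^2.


Total head at each section: H = z + p/(rho*g) + V^2/(2g).
H1 = 28.7 + 118*1000/(1000*9.81) + 2.46^2/(2*9.81)
   = 28.7 + 12.029 + 0.3084
   = 41.037 m.
H2 = 15.5 + 133*1000/(1000*9.81) + 3.09^2/(2*9.81)
   = 15.5 + 13.558 + 0.4867
   = 29.544 m.
h_L = H1 - H2 = 41.037 - 29.544 = 11.493 m.

11.493


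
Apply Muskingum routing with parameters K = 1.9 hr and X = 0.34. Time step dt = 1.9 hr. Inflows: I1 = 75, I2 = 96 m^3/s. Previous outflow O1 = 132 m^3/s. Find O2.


Muskingum coefficients:
denom = 2*K*(1-X) + dt = 2*1.9*(1-0.34) + 1.9 = 4.408.
C0 = (dt - 2*K*X)/denom = (1.9 - 2*1.9*0.34)/4.408 = 0.1379.
C1 = (dt + 2*K*X)/denom = (1.9 + 2*1.9*0.34)/4.408 = 0.7241.
C2 = (2*K*(1-X) - dt)/denom = 0.1379.
O2 = C0*I2 + C1*I1 + C2*O1
   = 0.1379*96 + 0.7241*75 + 0.1379*132
   = 85.76 m^3/s.

85.76


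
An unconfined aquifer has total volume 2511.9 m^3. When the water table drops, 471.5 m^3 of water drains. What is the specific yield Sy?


Specific yield Sy = Volume drained / Total volume.
Sy = 471.5 / 2511.9
   = 0.1877.

0.1877


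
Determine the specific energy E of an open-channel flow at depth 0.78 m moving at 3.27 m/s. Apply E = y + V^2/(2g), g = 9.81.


Specific energy E = y + V^2/(2g).
Velocity head = V^2/(2g) = 3.27^2 / (2*9.81) = 10.6929 / 19.62 = 0.545 m.
E = 0.78 + 0.545 = 1.325 m.

1.325


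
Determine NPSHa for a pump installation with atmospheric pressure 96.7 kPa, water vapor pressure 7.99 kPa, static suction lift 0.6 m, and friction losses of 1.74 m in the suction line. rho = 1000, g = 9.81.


NPSHa = p_atm/(rho*g) - z_s - hf_s - p_vap/(rho*g).
p_atm/(rho*g) = 96.7*1000 / (1000*9.81) = 9.857 m.
p_vap/(rho*g) = 7.99*1000 / (1000*9.81) = 0.814 m.
NPSHa = 9.857 - 0.6 - 1.74 - 0.814
      = 6.7 m.

6.7


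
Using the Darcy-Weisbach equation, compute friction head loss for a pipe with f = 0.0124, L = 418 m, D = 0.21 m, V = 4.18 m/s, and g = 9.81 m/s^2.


Darcy-Weisbach equation: h_f = f * (L/D) * V^2/(2g).
f * L/D = 0.0124 * 418/0.21 = 24.6819.
V^2/(2g) = 4.18^2 / (2*9.81) = 17.4724 / 19.62 = 0.8905 m.
h_f = 24.6819 * 0.8905 = 21.98 m.

21.98


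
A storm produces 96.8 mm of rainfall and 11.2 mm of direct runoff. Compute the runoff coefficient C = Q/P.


The runoff coefficient C = runoff depth / rainfall depth.
C = 11.2 / 96.8
  = 0.1157.

0.1157


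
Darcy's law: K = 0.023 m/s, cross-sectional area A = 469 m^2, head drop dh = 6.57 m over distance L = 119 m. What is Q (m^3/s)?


Darcy's law: Q = K * A * i, where i = dh/L.
Hydraulic gradient i = 6.57 / 119 = 0.05521.
Q = 0.023 * 469 * 0.05521
  = 0.5956 m^3/s.

0.5956


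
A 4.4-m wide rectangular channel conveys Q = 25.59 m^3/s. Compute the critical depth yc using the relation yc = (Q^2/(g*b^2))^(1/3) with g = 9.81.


Using yc = (Q^2 / (g * b^2))^(1/3):
Q^2 = 25.59^2 = 654.85.
g * b^2 = 9.81 * 4.4^2 = 9.81 * 19.36 = 189.92.
Q^2 / (g*b^2) = 654.85 / 189.92 = 3.448.
yc = 3.448^(1/3) = 1.5107 m.

1.5107
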